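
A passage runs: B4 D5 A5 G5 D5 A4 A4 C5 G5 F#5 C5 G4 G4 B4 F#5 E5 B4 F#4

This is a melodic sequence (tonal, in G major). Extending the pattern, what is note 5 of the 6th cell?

Grouping in 6s, the 5th note of each cell is D5, C5, B4.
Carrying that down a 2nd forward: A4 → G4 → F#4.

F#4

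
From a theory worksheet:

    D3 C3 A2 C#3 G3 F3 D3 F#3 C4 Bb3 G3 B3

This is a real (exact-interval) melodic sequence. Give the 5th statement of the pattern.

With a 4-note motive the entries are D3, G3, C4, each up a 4th from the previous.
Extending up a 4th: F4 → Bb4.
So cell 5 is Bb4 Ab4 F4 A4.

Bb4 Ab4 F4 A4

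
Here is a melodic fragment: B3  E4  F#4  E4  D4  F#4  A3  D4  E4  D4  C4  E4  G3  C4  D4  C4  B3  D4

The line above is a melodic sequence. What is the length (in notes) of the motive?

6

There are 18 notes; a 6-note unit gives 3 cells:
B3 E4 F#4 E4 D4 F#4 | A3 D4 E4 D4 C4 E4 | G3 C4 D4 C4 B3 D4
That's a consistent down a 2nd shift per cell, and no other grouping gives one.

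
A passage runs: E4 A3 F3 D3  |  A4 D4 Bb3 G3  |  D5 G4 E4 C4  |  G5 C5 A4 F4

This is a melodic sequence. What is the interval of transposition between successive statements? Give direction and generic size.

up a 4th

With a 4-note motive the entries are E4, A4, D5, G5, each up a 4th from the previous.
From E4 to A4: up a 4th.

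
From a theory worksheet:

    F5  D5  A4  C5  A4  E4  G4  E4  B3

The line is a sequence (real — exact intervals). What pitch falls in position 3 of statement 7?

D#2

Grouping in 3s, the 3rd note of each cell is A4, E4, B3.
Each moves down a 4th. Continuing: F#3 → C#3 → G#2 → D#2.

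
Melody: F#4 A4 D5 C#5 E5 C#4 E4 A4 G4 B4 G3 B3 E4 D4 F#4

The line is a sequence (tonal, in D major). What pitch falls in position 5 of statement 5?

The unit is 5 notes. Position-5 pitches of the 3 shown cells: E5, B4, F#4.
Each moves down a 4th. Continuing: C#4 → G3.

G3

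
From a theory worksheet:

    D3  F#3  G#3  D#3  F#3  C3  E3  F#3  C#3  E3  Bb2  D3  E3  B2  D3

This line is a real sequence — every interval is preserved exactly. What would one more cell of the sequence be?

Ab2 C3 D3 A2 C3

With a 5-note motive the entries are D3, C3, Bb2, each down a 2nd from the previous.
Statement 4 starts on Ab2 and keeps the same exact contour: Ab2 C3 D3 A2 C3.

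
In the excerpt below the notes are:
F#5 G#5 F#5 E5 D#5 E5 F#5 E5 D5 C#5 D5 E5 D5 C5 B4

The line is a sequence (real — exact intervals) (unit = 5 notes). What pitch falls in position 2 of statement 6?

Grouping in 5s, the 2nd note of each cell is G#5, F#5, E5.
Extending down a 2nd: D5 → C5 → Bb4.

Bb4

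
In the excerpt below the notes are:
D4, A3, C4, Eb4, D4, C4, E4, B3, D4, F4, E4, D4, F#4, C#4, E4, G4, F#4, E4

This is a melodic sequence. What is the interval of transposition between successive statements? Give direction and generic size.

Unit = 6 notes; the statements start on D4, E4, F#4, moving up a 2nd each time.
D4 to E4 is up a 2nd.

up a 2nd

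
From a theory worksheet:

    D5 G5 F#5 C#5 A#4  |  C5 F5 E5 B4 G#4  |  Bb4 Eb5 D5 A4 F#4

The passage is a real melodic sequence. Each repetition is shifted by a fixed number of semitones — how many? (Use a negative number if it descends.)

-2

The 5-note cells begin on D5, C5, Bb4 — each down a 2nd from the last.
Counting half-steps from D5 to C5: -2.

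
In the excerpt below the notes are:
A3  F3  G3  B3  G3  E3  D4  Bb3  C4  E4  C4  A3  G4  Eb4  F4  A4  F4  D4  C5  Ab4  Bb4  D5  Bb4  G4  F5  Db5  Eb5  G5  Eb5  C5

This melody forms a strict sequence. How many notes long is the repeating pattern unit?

30 notes total. Splitting into 5 groups of 6:
A3 F3 G3 B3 G3 E3 | D4 Bb3 C4 E4 C4 A3 | G4 Eb4 F4 A4 F4 D4 | C5 Ab4 Bb4 D5 Bb4 G4 | F5 Db5 Eb5 G5 Eb5 C5
Every group is a transposition up a 4th of the one before; no shorter unit works.

6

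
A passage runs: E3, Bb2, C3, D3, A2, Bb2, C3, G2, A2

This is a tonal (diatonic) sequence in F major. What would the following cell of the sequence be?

With a 3-note motive the entries are E3, D3, C3, each down a 2nd from the previous.
From Bb2 the diatonic shape gives Bb2 F2 G2.

Bb2 F2 G2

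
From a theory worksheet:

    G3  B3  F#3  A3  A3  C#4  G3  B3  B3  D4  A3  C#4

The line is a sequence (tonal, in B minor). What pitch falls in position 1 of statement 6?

Grouping in 4s, the 1st note of each cell is G3, A3, B3.
Each moves up a 2nd. Continuing: C#4 → D4 → E4.

E4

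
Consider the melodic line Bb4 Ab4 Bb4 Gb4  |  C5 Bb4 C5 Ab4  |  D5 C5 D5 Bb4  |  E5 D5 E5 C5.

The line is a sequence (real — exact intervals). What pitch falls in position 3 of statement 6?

G#5

The unit is 4 notes. Position-3 pitches of the 4 shown cells: Bb4, C5, D5, E5.
Each moves up a 2nd. Continuing: F#5 → G#5.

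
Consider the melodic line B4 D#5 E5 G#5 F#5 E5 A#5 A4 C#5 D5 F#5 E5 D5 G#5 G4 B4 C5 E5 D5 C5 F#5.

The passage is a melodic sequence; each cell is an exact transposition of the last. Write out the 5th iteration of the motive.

Eb4 G4 Ab4 C5 Bb4 Ab4 D5

Taking 7-note groups, the heads are B4, A4, G4: the pattern moves down a 2nd.
Carrying on: F4 → Eb4.
From Eb4 the exact shape gives Eb4 G4 Ab4 C5 Bb4 Ab4 D5.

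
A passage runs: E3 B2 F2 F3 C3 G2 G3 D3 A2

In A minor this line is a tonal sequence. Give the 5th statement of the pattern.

The 3-note cells begin on E3, F3, G3 — each up a 2nd from the last.
Continuing the starts: A3 → B3.
Statement 5 starts on B3 and keeps the same diatonic contour: B3 F3 C3.

B3 F3 C3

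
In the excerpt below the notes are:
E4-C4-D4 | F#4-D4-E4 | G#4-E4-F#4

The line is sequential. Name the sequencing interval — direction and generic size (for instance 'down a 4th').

up a 2nd

Taking 3-note groups, the heads are E4, F#4, G#4: the pattern moves up a 2nd.
E4 to F#4 is up a 2nd.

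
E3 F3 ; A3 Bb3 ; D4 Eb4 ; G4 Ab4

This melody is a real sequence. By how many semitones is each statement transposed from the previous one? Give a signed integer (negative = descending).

Unit = 2 notes; the statements start on E3, A3, D4, G4, moving up a 4th each time.
E3 to A3 spans +5 semitones.

5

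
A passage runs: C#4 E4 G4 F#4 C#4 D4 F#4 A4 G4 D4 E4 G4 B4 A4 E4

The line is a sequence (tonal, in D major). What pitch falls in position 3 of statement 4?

C#5

With 5-note cells, note 3 of each statement runs G4, A4, B4.
One more up a 2nd gives C#5.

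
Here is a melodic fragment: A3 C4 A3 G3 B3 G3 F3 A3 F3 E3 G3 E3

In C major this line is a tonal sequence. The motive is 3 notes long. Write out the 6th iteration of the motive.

C3 E3 C3

Taking 3-note groups, the heads are A3, G3, F3, E3: the pattern moves down a 2nd.
Carrying on: D3 → C3.
Statement 6 starts on C3 and keeps the same diatonic contour: C3 E3 C3.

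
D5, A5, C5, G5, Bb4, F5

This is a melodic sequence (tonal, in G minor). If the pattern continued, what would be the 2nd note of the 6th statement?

Grouping in 2s, the 2nd note of each cell is A5, G5, F5.
Extending down a 2nd: Eb5 → D5 → C5.

C5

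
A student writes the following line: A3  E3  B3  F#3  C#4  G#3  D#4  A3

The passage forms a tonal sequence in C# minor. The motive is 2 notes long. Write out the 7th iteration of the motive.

G#4 D#4

Taking 2-note groups, the heads are A3, B3, C#4, D#4: the pattern moves up a 2nd.
Continuing the starts: E4 → F#4 → G#4.
Statement 7 starts on G#4 and keeps the same diatonic contour: G#4 D#4.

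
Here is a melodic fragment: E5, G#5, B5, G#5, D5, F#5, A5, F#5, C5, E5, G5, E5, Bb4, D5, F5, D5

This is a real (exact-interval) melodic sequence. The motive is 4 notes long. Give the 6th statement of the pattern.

Gb4 Bb4 Db5 Bb4

The 4-note cells begin on E5, D5, C5, Bb4 — each down a 2nd from the last.
Extending down a 2nd: Ab4 → Gb4.
Statement 6 starts on Gb4 and keeps the same exact contour: Gb4 Bb4 Db5 Bb4.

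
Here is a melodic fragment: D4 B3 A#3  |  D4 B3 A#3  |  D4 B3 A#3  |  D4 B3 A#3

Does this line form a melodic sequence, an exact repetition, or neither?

Each 3-note cell is identical (D4 B3 A#3), restated at the same pitch.

repetition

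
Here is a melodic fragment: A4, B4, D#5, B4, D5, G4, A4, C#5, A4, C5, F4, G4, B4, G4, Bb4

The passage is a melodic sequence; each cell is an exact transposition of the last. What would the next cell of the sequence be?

The 5-note cells begin on A4, G4, F4 — each down a 2nd from the last.
So cell 4 is Eb4 F4 A4 F4 Ab4.

Eb4 F4 A4 F4 Ab4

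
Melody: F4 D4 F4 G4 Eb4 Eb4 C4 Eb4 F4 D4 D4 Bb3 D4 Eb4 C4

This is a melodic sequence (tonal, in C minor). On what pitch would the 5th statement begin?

The 5-note cells begin on F4, Eb4, D4 — each down a 2nd from the last.
Extending the heads down a 2nd: C4 → Bb3.

Bb3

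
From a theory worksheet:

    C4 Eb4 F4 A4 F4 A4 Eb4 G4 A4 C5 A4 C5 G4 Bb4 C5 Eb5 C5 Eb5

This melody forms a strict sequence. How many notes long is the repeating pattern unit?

Try groups of 6 (3 cells in 18 notes):
C4 Eb4 F4 A4 F4 A4 | Eb4 G4 A4 C5 A4 C5 | G4 Bb4 C5 Eb5 C5 Eb5
Every group is a transposition up a 3rd of the one before; no shorter unit works.

6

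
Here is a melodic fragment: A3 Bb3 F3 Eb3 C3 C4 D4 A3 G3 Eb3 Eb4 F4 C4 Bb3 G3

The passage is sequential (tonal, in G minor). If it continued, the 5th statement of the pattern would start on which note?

The 5-note cells begin on A3, C4, Eb4 — each up a 3rd from the last.
Extending the heads up a 3rd: G4 → Bb4.

Bb4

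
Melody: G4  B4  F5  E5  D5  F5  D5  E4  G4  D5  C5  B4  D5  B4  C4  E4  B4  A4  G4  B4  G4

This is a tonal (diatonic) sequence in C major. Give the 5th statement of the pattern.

F3 A3 E4 D4 C4 E4 C4

Unit = 7 notes; the statements start on G4, E4, C4, moving down a 3rd each time.
Continuing the starts: A3 → F3.
So cell 5 is F3 A3 E4 D4 C4 E4 C4.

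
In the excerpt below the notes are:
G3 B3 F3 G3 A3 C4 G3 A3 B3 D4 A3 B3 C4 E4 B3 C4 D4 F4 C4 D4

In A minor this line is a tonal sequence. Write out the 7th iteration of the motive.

F4 A4 E4 F4

Taking 4-note groups, the heads are G3, A3, B3, C4, D4: the pattern moves up a 2nd.
Extending up a 2nd: E4 → F4.
From F4 the diatonic shape gives F4 A4 E4 F4.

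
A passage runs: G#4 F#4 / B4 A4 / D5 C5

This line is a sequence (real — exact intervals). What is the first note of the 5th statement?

Unit = 2 notes; the statements start on G#4, B4, D5, moving up a 3rd each time.
Continuing: F5 → Ab5. Statement 5 starts on Ab5.

Ab5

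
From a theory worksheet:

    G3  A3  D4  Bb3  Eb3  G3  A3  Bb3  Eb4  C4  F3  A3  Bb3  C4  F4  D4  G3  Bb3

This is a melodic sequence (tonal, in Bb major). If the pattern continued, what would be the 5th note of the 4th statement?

A3

Grouping in 6s, the 5th note of each cell is Eb3, F3, G3.
Each moves up a 2nd; the next is A3.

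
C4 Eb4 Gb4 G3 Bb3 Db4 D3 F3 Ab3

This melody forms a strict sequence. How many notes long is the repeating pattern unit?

There are 9 notes; a 3-note unit gives 3 cells:
C4 Eb4 Gb4 | G3 Bb3 Db4 | D3 F3 Ab3
Each cell is the previous one down a 4th — so the unit is 3 notes.

3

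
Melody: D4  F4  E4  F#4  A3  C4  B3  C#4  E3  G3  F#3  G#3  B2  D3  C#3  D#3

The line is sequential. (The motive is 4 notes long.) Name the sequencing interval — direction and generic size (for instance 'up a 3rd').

down a 4th

The 4-note cells begin on D4, A3, E3, B2 — each down a 4th from the last.
From D4 to A3: down a 4th.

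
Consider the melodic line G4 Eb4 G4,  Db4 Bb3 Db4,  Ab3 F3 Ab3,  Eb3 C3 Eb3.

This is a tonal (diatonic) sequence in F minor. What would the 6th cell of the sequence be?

Taking 3-note groups, the heads are G4, Db4, Ab3, Eb3: the pattern moves down a 4th.
Extending down a 4th: Bb2 → F2.
Statement 6 starts on F2 and keeps the same diatonic contour: F2 Db2 F2.

F2 Db2 F2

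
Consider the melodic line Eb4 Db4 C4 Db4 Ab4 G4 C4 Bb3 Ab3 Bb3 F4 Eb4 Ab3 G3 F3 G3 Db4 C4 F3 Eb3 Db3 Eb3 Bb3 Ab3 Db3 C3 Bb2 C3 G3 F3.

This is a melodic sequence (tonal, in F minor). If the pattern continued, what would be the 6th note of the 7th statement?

Bb2

Grouping in 6s, the 6th note of each cell is G4, Eb4, C4, Ab3, F3.
Each moves down a 3rd. Continuing: Db3 → Bb2.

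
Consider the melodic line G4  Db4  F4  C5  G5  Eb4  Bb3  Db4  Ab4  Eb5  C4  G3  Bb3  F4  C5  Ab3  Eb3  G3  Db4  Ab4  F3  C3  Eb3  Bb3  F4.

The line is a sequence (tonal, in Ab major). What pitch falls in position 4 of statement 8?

C3

Grouping in 5s, the 4th note of each cell is C5, Ab4, F4, Db4, Bb3.
Extending down a 3rd: G3 → Eb3 → C3.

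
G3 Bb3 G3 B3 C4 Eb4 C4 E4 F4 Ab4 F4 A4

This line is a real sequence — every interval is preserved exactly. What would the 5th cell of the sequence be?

Eb5 Gb5 Eb5 G5

Taking 4-note groups, the heads are G3, C4, F4: the pattern moves up a 4th.
Carrying on: Bb4 → Eb5.
Statement 5 starts on Eb5 and keeps the same exact contour: Eb5 Gb5 Eb5 G5.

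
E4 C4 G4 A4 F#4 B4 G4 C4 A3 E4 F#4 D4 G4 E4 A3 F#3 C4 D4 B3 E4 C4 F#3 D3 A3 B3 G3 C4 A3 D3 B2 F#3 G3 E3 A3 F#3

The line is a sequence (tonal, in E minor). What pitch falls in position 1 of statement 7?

With 7-note cells, note 1 of each statement runs E4, C4, A3, F#3, D3.
Carrying that down a 3rd forward: B2 → G2.

G2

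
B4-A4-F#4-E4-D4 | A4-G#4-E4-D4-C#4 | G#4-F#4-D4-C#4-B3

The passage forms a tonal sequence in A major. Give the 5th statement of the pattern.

E4 D4 B3 A3 G#3

The 5-note cells begin on B4, A4, G#4 — each down a 2nd from the last.
Extending down a 2nd: F#4 → E4.
Statement 5 starts on E4 and keeps the same diatonic contour: E4 D4 B3 A3 G#3.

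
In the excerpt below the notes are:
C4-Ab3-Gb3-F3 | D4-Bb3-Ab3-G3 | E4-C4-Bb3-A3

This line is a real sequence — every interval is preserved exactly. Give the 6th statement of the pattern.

A#4 F#4 E4 D#4

Unit = 4 notes; the statements start on C4, D4, E4, moving up a 2nd each time.
Extending up a 2nd: F#4 → G#4 → A#4.
So cell 6 is A#4 F#4 E4 D#4.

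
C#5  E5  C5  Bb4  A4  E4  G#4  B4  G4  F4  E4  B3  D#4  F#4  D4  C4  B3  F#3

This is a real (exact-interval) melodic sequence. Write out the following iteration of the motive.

A#3 C#4 A3 G3 F#3 C#3

The 6-note cells begin on C#5, G#4, D#4 — each down a 4th from the last.
So cell 4 is A#3 C#4 A3 G3 F#3 C#3.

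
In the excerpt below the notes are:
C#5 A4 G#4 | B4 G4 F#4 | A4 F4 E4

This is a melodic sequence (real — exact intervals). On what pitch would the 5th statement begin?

Taking 3-note groups, the heads are C#5, B4, A4: the pattern moves down a 2nd.
Extending the heads down a 2nd: G4 → F4.

F4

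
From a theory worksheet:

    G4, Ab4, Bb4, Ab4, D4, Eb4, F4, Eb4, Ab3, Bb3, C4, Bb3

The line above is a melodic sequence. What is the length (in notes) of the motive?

There are 12 notes; a 4-note unit gives 3 cells:
G4 Ab4 Bb4 Ab4 | D4 Eb4 F4 Eb4 | Ab3 Bb3 C4 Bb3
That's a consistent down a 4th shift per cell, and no other grouping gives one.

4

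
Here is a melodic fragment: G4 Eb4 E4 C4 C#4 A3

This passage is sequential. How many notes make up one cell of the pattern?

6 notes total. Splitting into 3 groups of 2:
G4 Eb4 | E4 C4 | C#4 A3
Every group is a transposition down a 3rd of the one before; no shorter unit works.

2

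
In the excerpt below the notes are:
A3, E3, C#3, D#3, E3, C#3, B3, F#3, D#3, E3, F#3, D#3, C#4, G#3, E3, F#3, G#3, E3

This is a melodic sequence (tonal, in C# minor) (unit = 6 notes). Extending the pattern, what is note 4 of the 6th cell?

B3

With 6-note cells, note 4 of each statement runs D#3, E3, F#3.
Each moves up a 2nd. Continuing: G#3 → A3 → B3.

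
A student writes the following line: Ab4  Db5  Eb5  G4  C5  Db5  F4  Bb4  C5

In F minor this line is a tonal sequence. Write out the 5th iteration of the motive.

With a 3-note motive the entries are Ab4, G4, F4, each down a 2nd from the previous.
Extending down a 2nd: Eb4 → Db4.
From Db4 the diatonic shape gives Db4 G4 Ab4.

Db4 G4 Ab4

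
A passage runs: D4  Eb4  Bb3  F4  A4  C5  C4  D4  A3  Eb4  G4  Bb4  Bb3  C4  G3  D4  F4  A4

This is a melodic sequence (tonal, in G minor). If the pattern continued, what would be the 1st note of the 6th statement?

The unit is 6 notes. Position-1 pitches of the 3 shown cells: D4, C4, Bb3.
Each moves down a 2nd. Continuing: A3 → G3 → F3.

F3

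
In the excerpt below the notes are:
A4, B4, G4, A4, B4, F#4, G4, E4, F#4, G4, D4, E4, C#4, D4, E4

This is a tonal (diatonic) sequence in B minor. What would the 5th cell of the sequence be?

With a 5-note motive the entries are A4, F#4, D4, each down a 3rd from the previous.
Carrying on: B3 → G3.
Statement 5 starts on G3 and keeps the same diatonic contour: G3 A3 F#3 G3 A3.

G3 A3 F#3 G3 A3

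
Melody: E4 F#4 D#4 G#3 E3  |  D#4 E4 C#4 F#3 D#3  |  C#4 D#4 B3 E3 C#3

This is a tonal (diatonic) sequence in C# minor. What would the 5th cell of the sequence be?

A3 B3 G#3 C#3 A2

Taking 5-note groups, the heads are E4, D#4, C#4: the pattern moves down a 2nd.
Carrying on: B3 → A3.
From A3 the diatonic shape gives A3 B3 G#3 C#3 A2.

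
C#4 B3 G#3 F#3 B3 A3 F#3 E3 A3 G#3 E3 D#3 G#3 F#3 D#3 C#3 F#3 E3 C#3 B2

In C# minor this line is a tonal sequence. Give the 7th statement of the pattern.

D#3 C#3 A2 G#2

With a 4-note motive the entries are C#4, B3, A3, G#3, F#3, each down a 2nd from the previous.
Continuing the starts: E3 → D#3.
So cell 7 is D#3 C#3 A2 G#2.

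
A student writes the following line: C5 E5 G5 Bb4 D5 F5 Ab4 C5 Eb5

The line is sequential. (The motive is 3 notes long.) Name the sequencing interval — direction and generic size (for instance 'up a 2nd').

Unit = 3 notes; the statements start on C5, Bb4, Ab4, moving down a 2nd each time.
C5 to Bb4 is down a 2nd.

down a 2nd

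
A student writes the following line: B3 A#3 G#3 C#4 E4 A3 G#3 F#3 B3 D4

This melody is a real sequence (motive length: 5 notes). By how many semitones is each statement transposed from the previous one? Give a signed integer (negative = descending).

Unit = 5 notes; the statements start on B3, A3, moving down a 2nd each time.
B3→A3 is 57 − 59 = -2 semitones.

-2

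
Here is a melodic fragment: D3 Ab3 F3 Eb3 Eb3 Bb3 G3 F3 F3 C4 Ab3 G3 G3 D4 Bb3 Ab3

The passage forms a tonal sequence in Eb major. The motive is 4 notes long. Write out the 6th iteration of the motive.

Bb3 F4 D4 C4

Taking 4-note groups, the heads are D3, Eb3, F3, G3: the pattern moves up a 2nd.
Carrying on: Ab3 → Bb3.
From Bb3 the diatonic shape gives Bb3 F4 D4 C4.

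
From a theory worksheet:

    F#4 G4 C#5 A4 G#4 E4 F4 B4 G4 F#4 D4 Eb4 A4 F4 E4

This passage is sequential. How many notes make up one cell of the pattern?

Try groups of 5 (3 cells in 15 notes):
F#4 G4 C#5 A4 G#4 | E4 F4 B4 G4 F#4 | D4 Eb4 A4 F4 E4
Every group is a transposition down a 2nd of the one before; no shorter unit works.

5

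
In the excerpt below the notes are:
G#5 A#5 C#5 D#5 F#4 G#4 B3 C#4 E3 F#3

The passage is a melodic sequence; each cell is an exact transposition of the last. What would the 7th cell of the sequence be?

D2 E2

Unit = 2 notes; the statements start on G#5, C#5, F#4, B3, E3, moving down a 5th each time.
Extending down a 5th: A2 → D2.
Statement 7 starts on D2 and keeps the same exact contour: D2 E2.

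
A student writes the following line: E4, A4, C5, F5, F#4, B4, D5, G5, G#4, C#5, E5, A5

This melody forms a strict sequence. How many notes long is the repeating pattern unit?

4

There are 12 notes; a 4-note unit gives 3 cells:
E4 A4 C5 F5 | F#4 B4 D5 G5 | G#4 C#5 E5 A5
Each cell is the previous one up a 2nd — so the unit is 4 notes.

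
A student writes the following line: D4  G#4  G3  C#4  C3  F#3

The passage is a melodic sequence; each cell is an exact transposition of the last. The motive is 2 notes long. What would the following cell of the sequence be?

F2 B2

With a 2-note motive the entries are D4, G3, C3, each down a 5th from the previous.
Statement 4 starts on F2 and keeps the same exact contour: F2 B2.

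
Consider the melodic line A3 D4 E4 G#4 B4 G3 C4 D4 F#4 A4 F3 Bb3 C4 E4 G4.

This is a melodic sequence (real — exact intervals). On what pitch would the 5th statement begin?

Taking 5-note groups, the heads are A3, G3, F3: the pattern moves down a 2nd.
Continuing: Eb3 → Db3. Statement 5 starts on Db3.

Db3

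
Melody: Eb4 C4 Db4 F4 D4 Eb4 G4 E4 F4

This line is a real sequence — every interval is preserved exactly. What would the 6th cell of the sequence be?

C#5 A#4 B4

With a 3-note motive the entries are Eb4, F4, G4, each up a 2nd from the previous.
Carrying on: A4 → B4 → C#5.
From C#5 the exact shape gives C#5 A#4 B4.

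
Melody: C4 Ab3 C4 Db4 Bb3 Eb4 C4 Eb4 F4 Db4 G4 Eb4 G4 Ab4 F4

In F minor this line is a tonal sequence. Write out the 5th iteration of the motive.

Db5 Bb4 Db5 Eb5 C5

The 5-note cells begin on C4, Eb4, G4 — each up a 3rd from the last.
Extending up a 3rd: Bb4 → Db5.
So cell 5 is Db5 Bb4 Db5 Eb5 C5.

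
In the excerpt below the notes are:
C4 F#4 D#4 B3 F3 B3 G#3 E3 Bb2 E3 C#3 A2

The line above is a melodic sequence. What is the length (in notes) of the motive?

12 notes total. Splitting into 3 groups of 4:
C4 F#4 D#4 B3 | F3 B3 G#3 E3 | Bb2 E3 C#3 A2
Every group is a transposition down a 5th of the one before; no shorter unit works.

4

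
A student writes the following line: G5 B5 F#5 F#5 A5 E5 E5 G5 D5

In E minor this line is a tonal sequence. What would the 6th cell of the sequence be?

The 3-note cells begin on G5, F#5, E5 — each down a 2nd from the last.
Extending down a 2nd: D5 → C5 → B4.
So cell 6 is B4 D5 A4.

B4 D5 A4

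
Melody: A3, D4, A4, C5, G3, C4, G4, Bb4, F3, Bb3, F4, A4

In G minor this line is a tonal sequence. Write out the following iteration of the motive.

Taking 4-note groups, the heads are A3, G3, F3: the pattern moves down a 2nd.
So cell 4 is Eb3 A3 Eb4 G4.

Eb3 A3 Eb4 G4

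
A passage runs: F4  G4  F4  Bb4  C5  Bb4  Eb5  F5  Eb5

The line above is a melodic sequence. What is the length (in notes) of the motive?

3

Try groups of 3 (3 cells in 9 notes):
F4 G4 F4 | Bb4 C5 Bb4 | Eb5 F5 Eb5
That's a consistent up a 4th shift per cell, and no other grouping gives one.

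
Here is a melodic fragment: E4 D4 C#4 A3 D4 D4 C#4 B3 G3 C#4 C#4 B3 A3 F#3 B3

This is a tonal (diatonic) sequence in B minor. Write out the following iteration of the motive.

B3 A3 G3 E3 A3

Taking 5-note groups, the heads are E4, D4, C#4: the pattern moves down a 2nd.
From B3 the diatonic shape gives B3 A3 G3 E3 A3.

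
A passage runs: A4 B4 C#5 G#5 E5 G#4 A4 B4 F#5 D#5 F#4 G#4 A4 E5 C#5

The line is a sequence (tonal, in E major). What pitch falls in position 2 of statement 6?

D#4

The unit is 5 notes. Position-2 pitches of the 3 shown cells: B4, A4, G#4.
Carrying that down a 2nd forward: F#4 → E4 → D#4.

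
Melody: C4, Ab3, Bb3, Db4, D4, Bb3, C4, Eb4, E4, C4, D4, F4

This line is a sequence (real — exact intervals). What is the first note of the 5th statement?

G#4

The 4-note cells begin on C4, D4, E4 — each up a 2nd from the last.
Extending the heads up a 2nd: F#4 → G#4.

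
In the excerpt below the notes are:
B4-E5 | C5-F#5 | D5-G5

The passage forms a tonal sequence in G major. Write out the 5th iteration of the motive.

The 2-note cells begin on B4, C5, D5 — each up a 2nd from the last.
Continuing the starts: E5 → F#5.
From F#5 the diatonic shape gives F#5 B5.

F#5 B5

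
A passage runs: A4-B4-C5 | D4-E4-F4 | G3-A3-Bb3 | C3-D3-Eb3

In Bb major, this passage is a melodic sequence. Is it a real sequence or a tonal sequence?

real

Each cell has the same semitone pattern (2, 1) — intervals are preserved exactly.
And B4 lies outside Bb major, so the sequence is real rather than tonal.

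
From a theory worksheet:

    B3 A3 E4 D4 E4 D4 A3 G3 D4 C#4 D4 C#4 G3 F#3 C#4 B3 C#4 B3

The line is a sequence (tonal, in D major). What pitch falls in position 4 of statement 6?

F#3

The unit is 6 notes. Position-4 pitches of the 3 shown cells: D4, C#4, B3.
Extending down a 2nd: A3 → G3 → F#3.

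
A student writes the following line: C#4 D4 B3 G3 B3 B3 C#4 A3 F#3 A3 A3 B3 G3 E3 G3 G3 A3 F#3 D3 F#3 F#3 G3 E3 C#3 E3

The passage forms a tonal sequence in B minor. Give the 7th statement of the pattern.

D3 E3 C#3 A2 C#3

Unit = 5 notes; the statements start on C#4, B3, A3, G3, F#3, moving down a 2nd each time.
Extending down a 2nd: E3 → D3.
So cell 7 is D3 E3 C#3 A2 C#3.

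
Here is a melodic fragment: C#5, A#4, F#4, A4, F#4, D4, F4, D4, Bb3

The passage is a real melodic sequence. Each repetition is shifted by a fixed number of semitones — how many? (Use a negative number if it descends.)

-4

Unit = 3 notes; the statements start on C#5, A4, F4, moving down a 3rd each time.
C#5 to A4 spans -4 semitones.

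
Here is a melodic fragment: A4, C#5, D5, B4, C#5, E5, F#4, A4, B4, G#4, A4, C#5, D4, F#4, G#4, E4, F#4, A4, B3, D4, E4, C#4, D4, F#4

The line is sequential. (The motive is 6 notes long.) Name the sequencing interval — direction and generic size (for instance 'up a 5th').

Taking 6-note groups, the heads are A4, F#4, D4, B3: the pattern moves down a 3rd.
A4 to F#4 is down a 3rd.

down a 3rd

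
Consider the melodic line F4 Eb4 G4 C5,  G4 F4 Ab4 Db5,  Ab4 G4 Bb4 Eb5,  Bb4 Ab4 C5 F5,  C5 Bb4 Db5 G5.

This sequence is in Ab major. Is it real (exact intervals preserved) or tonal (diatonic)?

Every note is diatonic to Ab major.
Cell 1 has +4 semitones from note 2 to 3, but cell 2 has +3 — the interval quality changes while the contour stays the same, which is the hallmark of a tonal sequence.

tonal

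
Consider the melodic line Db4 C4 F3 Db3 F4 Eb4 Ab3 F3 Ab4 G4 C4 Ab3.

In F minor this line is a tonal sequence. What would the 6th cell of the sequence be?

G5 F5 Bb4 G4

With a 4-note motive the entries are Db4, F4, Ab4, each up a 3rd from the previous.
Continuing the starts: C5 → Eb5 → G5.
Statement 6 starts on G5 and keeps the same diatonic contour: G5 F5 Bb4 G4.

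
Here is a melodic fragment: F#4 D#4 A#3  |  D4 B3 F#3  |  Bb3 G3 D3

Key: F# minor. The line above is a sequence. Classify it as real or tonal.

Each cell has the same semitone pattern (-3, -5) — intervals are preserved exactly.
And D#4 lies outside F# minor, so the sequence is real rather than tonal.

real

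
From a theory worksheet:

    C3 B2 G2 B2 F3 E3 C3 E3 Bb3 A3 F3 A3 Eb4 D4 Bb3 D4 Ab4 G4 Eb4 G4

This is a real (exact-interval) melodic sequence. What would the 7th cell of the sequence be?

The 4-note cells begin on C3, F3, Bb3, Eb4, Ab4 — each up a 4th from the last.
Carrying on: Db5 → Gb5.
So cell 7 is Gb5 F5 Db5 F5.

Gb5 F5 Db5 F5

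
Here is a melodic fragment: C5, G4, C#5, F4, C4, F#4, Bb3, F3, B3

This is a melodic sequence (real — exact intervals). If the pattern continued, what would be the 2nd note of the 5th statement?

The unit is 3 notes. Position-2 pitches of the 3 shown cells: G4, C4, F3.
Carrying that down a 5th forward: Bb2 → Eb2.

Eb2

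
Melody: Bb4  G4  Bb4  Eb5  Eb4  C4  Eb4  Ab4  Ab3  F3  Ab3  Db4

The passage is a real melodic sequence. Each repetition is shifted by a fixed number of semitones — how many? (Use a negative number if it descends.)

Unit = 4 notes; the statements start on Bb4, Eb4, Ab3, moving down a 5th each time.
Bb4 to Eb4 spans -7 semitones.

-7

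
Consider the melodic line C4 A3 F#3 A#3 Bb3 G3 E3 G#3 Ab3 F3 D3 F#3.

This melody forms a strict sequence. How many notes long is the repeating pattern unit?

4

12 notes total. Splitting into 3 groups of 4:
C4 A3 F#3 A#3 | Bb3 G3 E3 G#3 | Ab3 F3 D3 F#3
Every group is a transposition down a 2nd of the one before; no shorter unit works.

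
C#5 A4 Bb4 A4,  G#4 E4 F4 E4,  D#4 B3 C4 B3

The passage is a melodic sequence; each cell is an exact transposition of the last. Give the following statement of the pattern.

A#3 F#3 G3 F#3

With a 4-note motive the entries are C#5, G#4, D#4, each down a 4th from the previous.
From A#3 the exact shape gives A#3 F#3 G3 F#3.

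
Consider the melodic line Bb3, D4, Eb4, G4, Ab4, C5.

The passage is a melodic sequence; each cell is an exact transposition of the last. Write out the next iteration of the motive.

Db5 F5

The 2-note cells begin on Bb3, Eb4, Ab4 — each up a 4th from the last.
Statement 4 starts on Db5 and keeps the same exact contour: Db5 F5.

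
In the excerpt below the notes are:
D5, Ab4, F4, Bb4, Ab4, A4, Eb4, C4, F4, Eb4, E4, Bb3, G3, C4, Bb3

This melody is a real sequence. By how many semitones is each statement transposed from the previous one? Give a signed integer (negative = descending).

-5

Taking 5-note groups, the heads are D5, A4, E4: the pattern moves down a 4th.
Counting half-steps from D5 to A4: -5.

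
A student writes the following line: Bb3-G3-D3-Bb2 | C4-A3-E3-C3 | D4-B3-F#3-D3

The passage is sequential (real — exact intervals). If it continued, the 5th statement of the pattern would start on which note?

With a 4-note motive the entries are Bb3, C4, D4, each up a 2nd from the previous.
Continuing: E4 → F#4. Statement 5 starts on F#4.

F#4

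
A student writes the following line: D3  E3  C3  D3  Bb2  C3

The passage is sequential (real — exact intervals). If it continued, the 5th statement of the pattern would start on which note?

Gb2

Unit = 2 notes; the statements start on D3, C3, Bb2, moving down a 2nd each time.
Extending the heads down a 2nd: Ab2 → Gb2.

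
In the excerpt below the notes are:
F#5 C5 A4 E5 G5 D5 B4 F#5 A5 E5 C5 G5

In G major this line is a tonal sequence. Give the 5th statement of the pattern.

C6 G5 E5 B5

The 4-note cells begin on F#5, G5, A5 — each up a 2nd from the last.
Carrying on: B5 → C6.
From C6 the diatonic shape gives C6 G5 E5 B5.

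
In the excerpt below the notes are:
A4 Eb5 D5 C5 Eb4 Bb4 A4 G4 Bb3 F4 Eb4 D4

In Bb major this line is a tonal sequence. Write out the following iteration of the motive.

F3 C4 Bb3 A3

Unit = 4 notes; the statements start on A4, Eb4, Bb3, moving down a 4th each time.
Statement 4 starts on F3 and keeps the same diatonic contour: F3 C4 Bb3 A3.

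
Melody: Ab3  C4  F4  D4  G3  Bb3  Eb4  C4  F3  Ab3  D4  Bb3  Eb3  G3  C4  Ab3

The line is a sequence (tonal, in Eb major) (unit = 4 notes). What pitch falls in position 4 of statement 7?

Eb3

With 4-note cells, note 4 of each statement runs D4, C4, Bb3, Ab3.
Each moves down a 2nd. Continuing: G3 → F3 → Eb3.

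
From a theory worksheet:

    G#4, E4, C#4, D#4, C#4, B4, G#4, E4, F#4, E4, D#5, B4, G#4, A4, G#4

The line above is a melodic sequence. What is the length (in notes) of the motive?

Try groups of 5 (3 cells in 15 notes):
G#4 E4 C#4 D#4 C#4 | B4 G#4 E4 F#4 E4 | D#5 B4 G#4 A4 G#4
Every group is a transposition up a 3rd of the one before; no shorter unit works.

5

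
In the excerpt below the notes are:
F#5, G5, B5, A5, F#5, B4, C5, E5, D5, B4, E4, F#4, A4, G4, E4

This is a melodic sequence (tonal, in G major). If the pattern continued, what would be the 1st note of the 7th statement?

C2

With 5-note cells, note 1 of each statement runs F#5, B4, E4.
Carrying that down a 5th forward: A3 → D3 → G2 → C2.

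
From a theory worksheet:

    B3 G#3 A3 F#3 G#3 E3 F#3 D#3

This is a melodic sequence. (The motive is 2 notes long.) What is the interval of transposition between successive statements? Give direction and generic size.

down a 2nd

Unit = 2 notes; the statements start on B3, A3, G#3, F#3, moving down a 2nd each time.
B3 to A3 is down a 2nd.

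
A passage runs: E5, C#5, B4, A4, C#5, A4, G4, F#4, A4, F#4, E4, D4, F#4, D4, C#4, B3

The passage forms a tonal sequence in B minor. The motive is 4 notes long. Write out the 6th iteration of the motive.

B3 G3 F#3 E3

With a 4-note motive the entries are E5, C#5, A4, F#4, each down a 3rd from the previous.
Carrying on: D4 → B3.
From B3 the diatonic shape gives B3 G3 F#3 E3.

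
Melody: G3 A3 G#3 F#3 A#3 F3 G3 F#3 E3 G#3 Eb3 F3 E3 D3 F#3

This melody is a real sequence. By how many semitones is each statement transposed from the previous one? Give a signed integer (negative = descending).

Unit = 5 notes; the statements start on G3, F3, Eb3, moving down a 2nd each time.
G3 to F3 spans -2 semitones.

-2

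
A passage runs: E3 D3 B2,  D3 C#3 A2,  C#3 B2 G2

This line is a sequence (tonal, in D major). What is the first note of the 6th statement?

G2

Taking 3-note groups, the heads are E3, D3, C#3: the pattern moves down a 2nd.
Continuing: B2 → A2 → G2. Statement 6 starts on G2.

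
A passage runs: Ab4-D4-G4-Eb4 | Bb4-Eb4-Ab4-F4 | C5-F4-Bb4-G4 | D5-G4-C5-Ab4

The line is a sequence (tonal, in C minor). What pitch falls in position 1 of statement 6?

Grouping in 4s, the 1st note of each cell is Ab4, Bb4, C5, D5.
Extending up a 2nd: Eb5 → F5.

F5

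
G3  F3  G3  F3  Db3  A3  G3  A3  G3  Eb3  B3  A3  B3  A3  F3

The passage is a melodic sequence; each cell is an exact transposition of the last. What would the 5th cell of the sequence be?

Unit = 5 notes; the statements start on G3, A3, B3, moving up a 2nd each time.
Continuing the starts: C#4 → D#4.
From D#4 the exact shape gives D#4 C#4 D#4 C#4 A3.

D#4 C#4 D#4 C#4 A3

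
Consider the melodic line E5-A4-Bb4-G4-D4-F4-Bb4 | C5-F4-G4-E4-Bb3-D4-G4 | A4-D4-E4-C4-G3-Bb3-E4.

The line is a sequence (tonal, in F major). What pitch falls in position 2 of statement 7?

The unit is 7 notes. Position-2 pitches of the 3 shown cells: A4, F4, D4.
Each moves down a 3rd. Continuing: Bb3 → G3 → E3 → C3.

C3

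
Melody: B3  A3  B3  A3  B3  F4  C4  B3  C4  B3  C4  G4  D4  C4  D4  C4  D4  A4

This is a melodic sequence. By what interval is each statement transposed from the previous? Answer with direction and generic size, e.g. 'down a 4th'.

up a 2nd

Unit = 6 notes; the statements start on B3, C4, D4, moving up a 2nd each time.
From B3 to C4: up a 2nd.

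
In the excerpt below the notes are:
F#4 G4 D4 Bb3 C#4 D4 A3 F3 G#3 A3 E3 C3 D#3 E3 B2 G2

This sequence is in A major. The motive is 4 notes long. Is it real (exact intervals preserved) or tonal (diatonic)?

Each cell has the same semitone pattern (1, -5, -4) — intervals are preserved exactly.
And G4 lies outside A major, so the sequence is real rather than tonal.

real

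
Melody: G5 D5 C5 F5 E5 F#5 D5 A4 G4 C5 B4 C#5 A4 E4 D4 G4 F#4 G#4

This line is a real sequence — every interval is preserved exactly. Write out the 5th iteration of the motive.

Unit = 6 notes; the statements start on G5, D5, A4, moving down a 4th each time.
Extending down a 4th: E4 → B3.
From B3 the exact shape gives B3 F#3 E3 A3 G#3 A#3.

B3 F#3 E3 A3 G#3 A#3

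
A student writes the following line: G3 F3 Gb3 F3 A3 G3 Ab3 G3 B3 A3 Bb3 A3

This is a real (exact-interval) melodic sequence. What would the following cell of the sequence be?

C#4 B3 C4 B3

Taking 4-note groups, the heads are G3, A3, B3: the pattern moves up a 2nd.
From C#4 the exact shape gives C#4 B3 C4 B3.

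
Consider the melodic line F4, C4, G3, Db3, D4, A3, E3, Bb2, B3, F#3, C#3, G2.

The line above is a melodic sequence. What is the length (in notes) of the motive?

There are 12 notes; a 4-note unit gives 3 cells:
F4 C4 G3 Db3 | D4 A3 E3 Bb2 | B3 F#3 C#3 G2
That's a consistent down a 3rd shift per cell, and no other grouping gives one.

4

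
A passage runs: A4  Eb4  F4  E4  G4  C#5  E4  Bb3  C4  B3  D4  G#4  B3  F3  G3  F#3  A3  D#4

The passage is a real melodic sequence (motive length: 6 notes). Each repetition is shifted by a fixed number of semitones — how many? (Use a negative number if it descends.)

Unit = 6 notes; the statements start on A4, E4, B3, moving down a 4th each time.
A4→E4 is 64 − 69 = -5 semitones.

-5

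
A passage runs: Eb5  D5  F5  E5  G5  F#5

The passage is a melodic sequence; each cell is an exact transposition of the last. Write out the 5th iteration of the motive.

The 2-note cells begin on Eb5, F5, G5 — each up a 2nd from the last.
Extending up a 2nd: A5 → B5.
Statement 5 starts on B5 and keeps the same exact contour: B5 A#5.

B5 A#5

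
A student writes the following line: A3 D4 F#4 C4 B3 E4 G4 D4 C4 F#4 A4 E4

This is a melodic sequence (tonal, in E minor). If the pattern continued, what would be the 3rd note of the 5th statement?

C5

Grouping in 4s, the 3rd note of each cell is F#4, G4, A4.
Extending up a 2nd: B4 → C5.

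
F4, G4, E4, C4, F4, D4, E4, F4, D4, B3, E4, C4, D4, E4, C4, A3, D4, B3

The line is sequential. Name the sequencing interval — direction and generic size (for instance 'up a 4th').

The 6-note cells begin on F4, E4, D4 — each down a 2nd from the last.
F4 to E4 is down a 2nd.

down a 2nd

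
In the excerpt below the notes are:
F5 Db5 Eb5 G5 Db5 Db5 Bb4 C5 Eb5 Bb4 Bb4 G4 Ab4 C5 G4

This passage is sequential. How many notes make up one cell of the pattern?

5

Try groups of 5 (3 cells in 15 notes):
F5 Db5 Eb5 G5 Db5 | Db5 Bb4 C5 Eb5 Bb4 | Bb4 G4 Ab4 C5 G4
Each cell is the previous one down a 3rd — so the unit is 5 notes.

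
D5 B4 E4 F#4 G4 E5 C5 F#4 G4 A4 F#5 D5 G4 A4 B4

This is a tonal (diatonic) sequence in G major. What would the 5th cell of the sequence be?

A5 F#5 B4 C5 D5

Unit = 5 notes; the statements start on D5, E5, F#5, moving up a 2nd each time.
Continuing the starts: G5 → A5.
So cell 5 is A5 F#5 B4 C5 D5.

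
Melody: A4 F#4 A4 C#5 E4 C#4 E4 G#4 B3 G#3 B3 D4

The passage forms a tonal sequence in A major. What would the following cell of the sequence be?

F#3 D3 F#3 A3

The 4-note cells begin on A4, E4, B3 — each down a 4th from the last.
From F#3 the diatonic shape gives F#3 D3 F#3 A3.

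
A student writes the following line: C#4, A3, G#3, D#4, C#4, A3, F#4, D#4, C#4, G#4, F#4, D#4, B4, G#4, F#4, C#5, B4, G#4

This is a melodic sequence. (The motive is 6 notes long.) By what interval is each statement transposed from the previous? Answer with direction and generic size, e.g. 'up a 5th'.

The 6-note cells begin on C#4, F#4, B4 — each up a 4th from the last.
From C#4 to F#4: up a 4th.

up a 4th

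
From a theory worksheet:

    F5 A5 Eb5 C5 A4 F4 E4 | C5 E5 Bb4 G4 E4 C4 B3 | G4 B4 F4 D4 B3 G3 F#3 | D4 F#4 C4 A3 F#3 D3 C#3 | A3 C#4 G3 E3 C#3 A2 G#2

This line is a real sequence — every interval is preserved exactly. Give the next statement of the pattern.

E3 G#3 D3 B2 G#2 E2 D#2

With a 7-note motive the entries are F5, C5, G4, D4, A3, each down a 4th from the previous.
From E3 the exact shape gives E3 G#3 D3 B2 G#2 E2 D#2.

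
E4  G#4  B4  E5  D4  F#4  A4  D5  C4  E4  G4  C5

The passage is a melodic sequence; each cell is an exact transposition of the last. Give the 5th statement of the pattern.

Taking 4-note groups, the heads are E4, D4, C4: the pattern moves down a 2nd.
Continuing the starts: Bb3 → Ab3.
So cell 5 is Ab3 C4 Eb4 Ab4.

Ab3 C4 Eb4 Ab4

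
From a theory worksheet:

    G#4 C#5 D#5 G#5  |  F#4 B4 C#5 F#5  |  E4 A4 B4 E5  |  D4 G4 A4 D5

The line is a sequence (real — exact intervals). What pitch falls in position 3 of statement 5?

G4

With 4-note cells, note 3 of each statement runs D#5, C#5, B4, A4.
Each moves down a 2nd; the next is G4.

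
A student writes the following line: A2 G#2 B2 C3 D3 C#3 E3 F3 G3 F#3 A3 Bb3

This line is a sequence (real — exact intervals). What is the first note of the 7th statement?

Taking 4-note groups, the heads are A2, D3, G3: the pattern moves up a 4th.
Extending the heads up a 4th: C4 → F4 → Bb4 → Eb5.

Eb5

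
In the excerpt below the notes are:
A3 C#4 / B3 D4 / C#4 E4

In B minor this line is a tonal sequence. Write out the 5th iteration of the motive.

With a 2-note motive the entries are A3, B3, C#4, each up a 2nd from the previous.
Continuing the starts: D4 → E4.
Statement 5 starts on E4 and keeps the same diatonic contour: E4 G4.

E4 G4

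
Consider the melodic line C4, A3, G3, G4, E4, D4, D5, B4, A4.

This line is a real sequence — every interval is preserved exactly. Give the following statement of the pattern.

Taking 3-note groups, the heads are C4, G4, D5: the pattern moves up a 5th.
From A5 the exact shape gives A5 F#5 E5.

A5 F#5 E5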